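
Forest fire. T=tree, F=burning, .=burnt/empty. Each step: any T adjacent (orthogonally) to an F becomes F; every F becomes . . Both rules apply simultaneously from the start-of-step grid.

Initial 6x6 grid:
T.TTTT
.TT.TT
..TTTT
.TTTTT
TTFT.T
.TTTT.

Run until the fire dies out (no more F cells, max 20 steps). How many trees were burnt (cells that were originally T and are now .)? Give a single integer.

Step 1: +4 fires, +1 burnt (F count now 4)
Step 2: +6 fires, +4 burnt (F count now 6)
Step 3: +4 fires, +6 burnt (F count now 4)
Step 4: +4 fires, +4 burnt (F count now 4)
Step 5: +4 fires, +4 burnt (F count now 4)
Step 6: +2 fires, +4 burnt (F count now 2)
Step 7: +1 fires, +2 burnt (F count now 1)
Step 8: +0 fires, +1 burnt (F count now 0)
Fire out after step 8
Initially T: 26, now '.': 35
Total burnt (originally-T cells now '.'): 25

Answer: 25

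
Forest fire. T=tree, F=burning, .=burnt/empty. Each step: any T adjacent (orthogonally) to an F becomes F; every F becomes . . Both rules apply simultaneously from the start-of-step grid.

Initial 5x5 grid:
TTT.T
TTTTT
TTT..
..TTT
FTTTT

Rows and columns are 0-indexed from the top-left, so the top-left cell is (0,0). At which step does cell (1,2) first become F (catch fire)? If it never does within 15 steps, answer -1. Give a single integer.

Step 1: cell (1,2)='T' (+1 fires, +1 burnt)
Step 2: cell (1,2)='T' (+1 fires, +1 burnt)
Step 3: cell (1,2)='T' (+2 fires, +1 burnt)
Step 4: cell (1,2)='T' (+3 fires, +2 burnt)
Step 5: cell (1,2)='F' (+3 fires, +3 burnt)
  -> target ignites at step 5
Step 6: cell (1,2)='.' (+4 fires, +3 burnt)
Step 7: cell (1,2)='.' (+3 fires, +4 burnt)
Step 8: cell (1,2)='.' (+2 fires, +3 burnt)
Step 9: cell (1,2)='.' (+0 fires, +2 burnt)
  fire out at step 9

5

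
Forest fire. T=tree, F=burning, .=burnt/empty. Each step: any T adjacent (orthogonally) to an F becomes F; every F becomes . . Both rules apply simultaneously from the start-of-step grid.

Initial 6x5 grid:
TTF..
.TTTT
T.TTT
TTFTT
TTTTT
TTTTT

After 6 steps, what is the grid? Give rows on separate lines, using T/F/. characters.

Step 1: 6 trees catch fire, 2 burn out
  TF...
  .TFTT
  T.FTT
  TF.FT
  TTFTT
  TTTTT
Step 2: 9 trees catch fire, 6 burn out
  F....
  .F.FT
  T..FT
  F...F
  TF.FT
  TTFTT
Step 3: 7 trees catch fire, 9 burn out
  .....
  ....F
  F...F
  .....
  F...F
  TF.FT
Step 4: 2 trees catch fire, 7 burn out
  .....
  .....
  .....
  .....
  .....
  F...F
Step 5: 0 trees catch fire, 2 burn out
  .....
  .....
  .....
  .....
  .....
  .....
Step 6: 0 trees catch fire, 0 burn out
  .....
  .....
  .....
  .....
  .....
  .....

.....
.....
.....
.....
.....
.....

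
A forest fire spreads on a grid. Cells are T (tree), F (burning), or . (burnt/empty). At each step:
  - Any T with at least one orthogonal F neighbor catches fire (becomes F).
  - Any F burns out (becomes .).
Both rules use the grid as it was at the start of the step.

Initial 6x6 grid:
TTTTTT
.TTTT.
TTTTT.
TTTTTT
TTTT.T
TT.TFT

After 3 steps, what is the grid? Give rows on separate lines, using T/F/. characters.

Step 1: 2 trees catch fire, 1 burn out
  TTTTTT
  .TTTT.
  TTTTT.
  TTTTTT
  TTTT.T
  TT.F.F
Step 2: 2 trees catch fire, 2 burn out
  TTTTTT
  .TTTT.
  TTTTT.
  TTTTTT
  TTTF.F
  TT....
Step 3: 3 trees catch fire, 2 burn out
  TTTTTT
  .TTTT.
  TTTTT.
  TTTFTF
  TTF...
  TT....

TTTTTT
.TTTT.
TTTTT.
TTTFTF
TTF...
TT....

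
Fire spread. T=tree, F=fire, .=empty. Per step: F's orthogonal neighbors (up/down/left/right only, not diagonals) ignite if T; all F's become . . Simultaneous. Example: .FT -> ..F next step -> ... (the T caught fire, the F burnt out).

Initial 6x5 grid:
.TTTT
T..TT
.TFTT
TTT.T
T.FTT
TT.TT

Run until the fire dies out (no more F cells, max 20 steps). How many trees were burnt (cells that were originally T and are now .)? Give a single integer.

Step 1: +4 fires, +2 burnt (F count now 4)
Step 2: +5 fires, +4 burnt (F count now 5)
Step 3: +5 fires, +5 burnt (F count now 5)
Step 4: +3 fires, +5 burnt (F count now 3)
Step 5: +2 fires, +3 burnt (F count now 2)
Step 6: +1 fires, +2 burnt (F count now 1)
Step 7: +0 fires, +1 burnt (F count now 0)
Fire out after step 7
Initially T: 21, now '.': 29
Total burnt (originally-T cells now '.'): 20

Answer: 20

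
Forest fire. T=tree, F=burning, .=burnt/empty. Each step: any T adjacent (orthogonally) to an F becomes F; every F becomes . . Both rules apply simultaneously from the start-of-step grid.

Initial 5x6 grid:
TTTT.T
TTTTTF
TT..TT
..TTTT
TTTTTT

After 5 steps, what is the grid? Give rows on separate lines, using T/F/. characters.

Step 1: 3 trees catch fire, 1 burn out
  TTTT.F
  TTTTF.
  TT..TF
  ..TTTT
  TTTTTT
Step 2: 3 trees catch fire, 3 burn out
  TTTT..
  TTTF..
  TT..F.
  ..TTTF
  TTTTTT
Step 3: 4 trees catch fire, 3 burn out
  TTTF..
  TTF...
  TT....
  ..TTF.
  TTTTTF
Step 4: 4 trees catch fire, 4 burn out
  TTF...
  TF....
  TT....
  ..TF..
  TTTTF.
Step 5: 5 trees catch fire, 4 burn out
  TF....
  F.....
  TF....
  ..F...
  TTTF..

TF....
F.....
TF....
..F...
TTTF..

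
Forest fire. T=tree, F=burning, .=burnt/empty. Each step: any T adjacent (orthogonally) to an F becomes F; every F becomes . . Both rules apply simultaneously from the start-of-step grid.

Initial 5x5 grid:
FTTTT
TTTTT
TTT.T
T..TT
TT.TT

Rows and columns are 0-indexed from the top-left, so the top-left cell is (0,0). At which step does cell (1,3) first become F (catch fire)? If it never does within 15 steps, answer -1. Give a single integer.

Step 1: cell (1,3)='T' (+2 fires, +1 burnt)
Step 2: cell (1,3)='T' (+3 fires, +2 burnt)
Step 3: cell (1,3)='T' (+4 fires, +3 burnt)
Step 4: cell (1,3)='F' (+4 fires, +4 burnt)
  -> target ignites at step 4
Step 5: cell (1,3)='.' (+2 fires, +4 burnt)
Step 6: cell (1,3)='.' (+1 fires, +2 burnt)
Step 7: cell (1,3)='.' (+1 fires, +1 burnt)
Step 8: cell (1,3)='.' (+2 fires, +1 burnt)
Step 9: cell (1,3)='.' (+1 fires, +2 burnt)
Step 10: cell (1,3)='.' (+0 fires, +1 burnt)
  fire out at step 10

4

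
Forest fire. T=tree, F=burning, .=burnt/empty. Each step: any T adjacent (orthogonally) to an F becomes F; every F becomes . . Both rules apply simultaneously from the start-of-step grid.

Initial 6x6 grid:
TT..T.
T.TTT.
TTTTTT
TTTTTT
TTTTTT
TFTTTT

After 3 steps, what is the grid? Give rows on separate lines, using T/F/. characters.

Step 1: 3 trees catch fire, 1 burn out
  TT..T.
  T.TTT.
  TTTTTT
  TTTTTT
  TFTTTT
  F.FTTT
Step 2: 4 trees catch fire, 3 burn out
  TT..T.
  T.TTT.
  TTTTTT
  TFTTTT
  F.FTTT
  ...FTT
Step 3: 5 trees catch fire, 4 burn out
  TT..T.
  T.TTT.
  TFTTTT
  F.FTTT
  ...FTT
  ....FT

TT..T.
T.TTT.
TFTTTT
F.FTTT
...FTT
....FT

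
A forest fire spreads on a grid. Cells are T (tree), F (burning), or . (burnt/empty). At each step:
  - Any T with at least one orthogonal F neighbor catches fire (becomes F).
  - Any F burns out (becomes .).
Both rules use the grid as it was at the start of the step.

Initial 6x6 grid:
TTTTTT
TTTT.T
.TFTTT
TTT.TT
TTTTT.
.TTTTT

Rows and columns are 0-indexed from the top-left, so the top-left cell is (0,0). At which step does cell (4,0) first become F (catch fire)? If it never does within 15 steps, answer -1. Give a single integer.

Step 1: cell (4,0)='T' (+4 fires, +1 burnt)
Step 2: cell (4,0)='T' (+6 fires, +4 burnt)
Step 3: cell (4,0)='T' (+9 fires, +6 burnt)
Step 4: cell (4,0)='F' (+8 fires, +9 burnt)
  -> target ignites at step 4
Step 5: cell (4,0)='.' (+2 fires, +8 burnt)
Step 6: cell (4,0)='.' (+1 fires, +2 burnt)
Step 7: cell (4,0)='.' (+0 fires, +1 burnt)
  fire out at step 7

4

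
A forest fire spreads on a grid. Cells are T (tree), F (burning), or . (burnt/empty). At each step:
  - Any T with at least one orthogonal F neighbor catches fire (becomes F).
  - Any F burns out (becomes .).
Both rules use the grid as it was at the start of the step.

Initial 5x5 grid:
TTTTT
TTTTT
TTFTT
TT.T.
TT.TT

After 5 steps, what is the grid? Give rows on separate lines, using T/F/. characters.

Step 1: 3 trees catch fire, 1 burn out
  TTTTT
  TTFTT
  TF.FT
  TT.T.
  TT.TT
Step 2: 7 trees catch fire, 3 burn out
  TTFTT
  TF.FT
  F...F
  TF.F.
  TT.TT
Step 3: 7 trees catch fire, 7 burn out
  TF.FT
  F...F
  .....
  F....
  TF.FT
Step 4: 4 trees catch fire, 7 burn out
  F...F
  .....
  .....
  .....
  F...F
Step 5: 0 trees catch fire, 4 burn out
  .....
  .....
  .....
  .....
  .....

.....
.....
.....
.....
.....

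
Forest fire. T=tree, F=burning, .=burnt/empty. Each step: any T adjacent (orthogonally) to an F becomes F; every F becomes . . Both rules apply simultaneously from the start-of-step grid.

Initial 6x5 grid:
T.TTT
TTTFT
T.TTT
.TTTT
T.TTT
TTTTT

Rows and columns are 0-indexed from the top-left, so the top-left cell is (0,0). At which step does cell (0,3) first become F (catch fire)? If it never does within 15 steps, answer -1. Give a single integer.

Step 1: cell (0,3)='F' (+4 fires, +1 burnt)
  -> target ignites at step 1
Step 2: cell (0,3)='.' (+6 fires, +4 burnt)
Step 3: cell (0,3)='.' (+4 fires, +6 burnt)
Step 4: cell (0,3)='.' (+6 fires, +4 burnt)
Step 5: cell (0,3)='.' (+2 fires, +6 burnt)
Step 6: cell (0,3)='.' (+1 fires, +2 burnt)
Step 7: cell (0,3)='.' (+1 fires, +1 burnt)
Step 8: cell (0,3)='.' (+1 fires, +1 burnt)
Step 9: cell (0,3)='.' (+0 fires, +1 burnt)
  fire out at step 9

1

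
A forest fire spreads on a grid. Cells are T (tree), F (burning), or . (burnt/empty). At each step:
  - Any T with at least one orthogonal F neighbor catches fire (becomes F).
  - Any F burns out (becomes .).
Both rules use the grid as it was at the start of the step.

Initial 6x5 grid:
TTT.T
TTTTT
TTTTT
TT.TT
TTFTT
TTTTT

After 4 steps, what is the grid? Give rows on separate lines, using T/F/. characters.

Step 1: 3 trees catch fire, 1 burn out
  TTT.T
  TTTTT
  TTTTT
  TT.TT
  TF.FT
  TTFTT
Step 2: 6 trees catch fire, 3 burn out
  TTT.T
  TTTTT
  TTTTT
  TF.FT
  F...F
  TF.FT
Step 3: 6 trees catch fire, 6 burn out
  TTT.T
  TTTTT
  TFTFT
  F...F
  .....
  F...F
Step 4: 5 trees catch fire, 6 burn out
  TTT.T
  TFTFT
  F.F.F
  .....
  .....
  .....

TTT.T
TFTFT
F.F.F
.....
.....
.....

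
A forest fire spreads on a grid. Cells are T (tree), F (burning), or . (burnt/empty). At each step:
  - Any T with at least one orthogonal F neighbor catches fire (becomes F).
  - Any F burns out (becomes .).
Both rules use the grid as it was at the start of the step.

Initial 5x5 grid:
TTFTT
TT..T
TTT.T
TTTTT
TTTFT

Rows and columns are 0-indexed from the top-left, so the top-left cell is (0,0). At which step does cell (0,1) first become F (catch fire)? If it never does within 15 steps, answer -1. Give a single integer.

Step 1: cell (0,1)='F' (+5 fires, +2 burnt)
  -> target ignites at step 1
Step 2: cell (0,1)='.' (+6 fires, +5 burnt)
Step 3: cell (0,1)='.' (+7 fires, +6 burnt)
Step 4: cell (0,1)='.' (+2 fires, +7 burnt)
Step 5: cell (0,1)='.' (+0 fires, +2 burnt)
  fire out at step 5

1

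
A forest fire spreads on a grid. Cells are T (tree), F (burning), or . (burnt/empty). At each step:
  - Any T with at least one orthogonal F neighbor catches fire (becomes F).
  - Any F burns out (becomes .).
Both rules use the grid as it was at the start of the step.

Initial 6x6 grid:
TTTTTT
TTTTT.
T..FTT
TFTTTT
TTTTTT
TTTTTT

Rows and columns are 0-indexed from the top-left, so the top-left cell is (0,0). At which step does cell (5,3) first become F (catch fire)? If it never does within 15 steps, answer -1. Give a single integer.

Step 1: cell (5,3)='T' (+6 fires, +2 burnt)
Step 2: cell (5,3)='T' (+10 fires, +6 burnt)
Step 3: cell (5,3)='F' (+9 fires, +10 burnt)
  -> target ignites at step 3
Step 4: cell (5,3)='.' (+5 fires, +9 burnt)
Step 5: cell (5,3)='.' (+1 fires, +5 burnt)
Step 6: cell (5,3)='.' (+0 fires, +1 burnt)
  fire out at step 6

3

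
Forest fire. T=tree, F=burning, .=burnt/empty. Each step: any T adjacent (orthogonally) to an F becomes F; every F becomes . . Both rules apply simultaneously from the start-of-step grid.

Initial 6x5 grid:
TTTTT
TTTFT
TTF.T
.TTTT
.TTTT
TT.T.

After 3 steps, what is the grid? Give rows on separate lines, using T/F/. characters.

Step 1: 5 trees catch fire, 2 burn out
  TTTFT
  TTF.F
  TF..T
  .TFTT
  .TTTT
  TT.T.
Step 2: 8 trees catch fire, 5 burn out
  TTF.F
  TF...
  F...F
  .F.FT
  .TFTT
  TT.T.
Step 3: 5 trees catch fire, 8 burn out
  TF...
  F....
  .....
  ....F
  .F.FT
  TT.T.

TF...
F....
.....
....F
.F.FT
TT.T.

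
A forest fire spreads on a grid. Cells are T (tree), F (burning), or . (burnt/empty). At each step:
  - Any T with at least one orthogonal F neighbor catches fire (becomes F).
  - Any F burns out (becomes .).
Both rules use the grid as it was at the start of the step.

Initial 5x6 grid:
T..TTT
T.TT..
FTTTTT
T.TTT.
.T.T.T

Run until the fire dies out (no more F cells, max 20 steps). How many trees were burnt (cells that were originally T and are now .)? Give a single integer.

Step 1: +3 fires, +1 burnt (F count now 3)
Step 2: +2 fires, +3 burnt (F count now 2)
Step 3: +3 fires, +2 burnt (F count now 3)
Step 4: +3 fires, +3 burnt (F count now 3)
Step 5: +4 fires, +3 burnt (F count now 4)
Step 6: +1 fires, +4 burnt (F count now 1)
Step 7: +1 fires, +1 burnt (F count now 1)
Step 8: +0 fires, +1 burnt (F count now 0)
Fire out after step 8
Initially T: 19, now '.': 28
Total burnt (originally-T cells now '.'): 17

Answer: 17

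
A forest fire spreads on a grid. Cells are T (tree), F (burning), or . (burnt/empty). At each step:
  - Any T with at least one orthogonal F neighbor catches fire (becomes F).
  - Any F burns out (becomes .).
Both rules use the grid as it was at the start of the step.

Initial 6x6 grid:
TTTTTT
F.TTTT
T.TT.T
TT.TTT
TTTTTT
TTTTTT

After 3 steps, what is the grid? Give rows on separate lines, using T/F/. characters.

Step 1: 2 trees catch fire, 1 burn out
  FTTTTT
  ..TTTT
  F.TT.T
  TT.TTT
  TTTTTT
  TTTTTT
Step 2: 2 trees catch fire, 2 burn out
  .FTTTT
  ..TTTT
  ..TT.T
  FT.TTT
  TTTTTT
  TTTTTT
Step 3: 3 trees catch fire, 2 burn out
  ..FTTT
  ..TTTT
  ..TT.T
  .F.TTT
  FTTTTT
  TTTTTT

..FTTT
..TTTT
..TT.T
.F.TTT
FTTTTT
TTTTTT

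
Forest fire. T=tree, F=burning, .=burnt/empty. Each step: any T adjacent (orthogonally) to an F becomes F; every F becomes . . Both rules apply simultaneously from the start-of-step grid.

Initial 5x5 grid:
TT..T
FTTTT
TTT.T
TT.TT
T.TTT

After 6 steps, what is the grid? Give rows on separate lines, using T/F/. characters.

Step 1: 3 trees catch fire, 1 burn out
  FT..T
  .FTTT
  FTT.T
  TT.TT
  T.TTT
Step 2: 4 trees catch fire, 3 burn out
  .F..T
  ..FTT
  .FT.T
  FT.TT
  T.TTT
Step 3: 4 trees catch fire, 4 burn out
  ....T
  ...FT
  ..F.T
  .F.TT
  F.TTT
Step 4: 1 trees catch fire, 4 burn out
  ....T
  ....F
  ....T
  ...TT
  ..TTT
Step 5: 2 trees catch fire, 1 burn out
  ....F
  .....
  ....F
  ...TT
  ..TTT
Step 6: 1 trees catch fire, 2 burn out
  .....
  .....
  .....
  ...TF
  ..TTT

.....
.....
.....
...TF
..TTT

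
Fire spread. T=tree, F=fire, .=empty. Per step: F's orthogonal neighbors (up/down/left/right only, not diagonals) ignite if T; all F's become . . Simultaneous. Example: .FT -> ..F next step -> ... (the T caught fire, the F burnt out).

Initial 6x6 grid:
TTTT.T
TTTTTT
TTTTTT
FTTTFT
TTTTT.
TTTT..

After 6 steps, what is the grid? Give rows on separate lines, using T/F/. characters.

Step 1: 7 trees catch fire, 2 burn out
  TTTT.T
  TTTTTT
  FTTTFT
  .FTF.F
  FTTTF.
  TTTT..
Step 2: 9 trees catch fire, 7 burn out
  TTTT.T
  FTTTFT
  .FTF.F
  ..F...
  .FTF..
  FTTT..
Step 3: 8 trees catch fire, 9 burn out
  FTTT.T
  .FTF.F
  ..F...
  ......
  ..F...
  .FTF..
Step 4: 5 trees catch fire, 8 burn out
  .FTF.F
  ..F...
  ......
  ......
  ......
  ..F...
Step 5: 1 trees catch fire, 5 burn out
  ..F...
  ......
  ......
  ......
  ......
  ......
Step 6: 0 trees catch fire, 1 burn out
  ......
  ......
  ......
  ......
  ......
  ......

......
......
......
......
......
......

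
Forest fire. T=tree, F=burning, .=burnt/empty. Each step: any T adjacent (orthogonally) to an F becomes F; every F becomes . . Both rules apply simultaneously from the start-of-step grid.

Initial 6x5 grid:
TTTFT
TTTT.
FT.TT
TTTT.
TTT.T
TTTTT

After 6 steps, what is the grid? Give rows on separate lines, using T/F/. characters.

Step 1: 6 trees catch fire, 2 burn out
  TTF.F
  FTTF.
  .F.TT
  FTTT.
  TTT.T
  TTTTT
Step 2: 7 trees catch fire, 6 burn out
  FF...
  .FF..
  ...FT
  .FTT.
  FTT.T
  TTTTT
Step 3: 5 trees catch fire, 7 burn out
  .....
  .....
  ....F
  ..FF.
  .FT.T
  FTTTT
Step 4: 2 trees catch fire, 5 burn out
  .....
  .....
  .....
  .....
  ..F.T
  .FTTT
Step 5: 1 trees catch fire, 2 burn out
  .....
  .....
  .....
  .....
  ....T
  ..FTT
Step 6: 1 trees catch fire, 1 burn out
  .....
  .....
  .....
  .....
  ....T
  ...FT

.....
.....
.....
.....
....T
...FT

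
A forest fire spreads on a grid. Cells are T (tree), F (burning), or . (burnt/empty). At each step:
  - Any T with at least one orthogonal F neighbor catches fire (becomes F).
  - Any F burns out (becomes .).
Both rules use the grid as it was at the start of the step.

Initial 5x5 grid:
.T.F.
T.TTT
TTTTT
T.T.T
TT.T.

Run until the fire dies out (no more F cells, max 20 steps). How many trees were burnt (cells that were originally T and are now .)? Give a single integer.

Answer: 14

Derivation:
Step 1: +1 fires, +1 burnt (F count now 1)
Step 2: +3 fires, +1 burnt (F count now 3)
Step 3: +2 fires, +3 burnt (F count now 2)
Step 4: +3 fires, +2 burnt (F count now 3)
Step 5: +1 fires, +3 burnt (F count now 1)
Step 6: +2 fires, +1 burnt (F count now 2)
Step 7: +1 fires, +2 burnt (F count now 1)
Step 8: +1 fires, +1 burnt (F count now 1)
Step 9: +0 fires, +1 burnt (F count now 0)
Fire out after step 9
Initially T: 16, now '.': 23
Total burnt (originally-T cells now '.'): 14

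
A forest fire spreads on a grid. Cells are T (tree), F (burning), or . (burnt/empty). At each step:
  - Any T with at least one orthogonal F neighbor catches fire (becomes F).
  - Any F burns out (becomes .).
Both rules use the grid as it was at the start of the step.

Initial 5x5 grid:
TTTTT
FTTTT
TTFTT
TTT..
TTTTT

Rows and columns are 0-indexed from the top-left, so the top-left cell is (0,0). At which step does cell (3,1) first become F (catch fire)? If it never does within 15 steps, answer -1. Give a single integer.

Step 1: cell (3,1)='T' (+7 fires, +2 burnt)
Step 2: cell (3,1)='F' (+7 fires, +7 burnt)
  -> target ignites at step 2
Step 3: cell (3,1)='.' (+5 fires, +7 burnt)
Step 4: cell (3,1)='.' (+2 fires, +5 burnt)
Step 5: cell (3,1)='.' (+0 fires, +2 burnt)
  fire out at step 5

2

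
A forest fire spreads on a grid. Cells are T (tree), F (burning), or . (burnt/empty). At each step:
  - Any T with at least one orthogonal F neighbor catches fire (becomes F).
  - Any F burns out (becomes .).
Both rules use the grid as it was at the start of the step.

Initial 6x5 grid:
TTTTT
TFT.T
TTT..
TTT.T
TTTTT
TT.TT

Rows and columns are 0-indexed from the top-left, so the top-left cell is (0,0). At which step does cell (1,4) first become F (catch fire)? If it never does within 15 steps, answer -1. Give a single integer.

Step 1: cell (1,4)='T' (+4 fires, +1 burnt)
Step 2: cell (1,4)='T' (+5 fires, +4 burnt)
Step 3: cell (1,4)='T' (+4 fires, +5 burnt)
Step 4: cell (1,4)='T' (+4 fires, +4 burnt)
Step 5: cell (1,4)='F' (+3 fires, +4 burnt)
  -> target ignites at step 5
Step 6: cell (1,4)='.' (+2 fires, +3 burnt)
Step 7: cell (1,4)='.' (+2 fires, +2 burnt)
Step 8: cell (1,4)='.' (+0 fires, +2 burnt)
  fire out at step 8

5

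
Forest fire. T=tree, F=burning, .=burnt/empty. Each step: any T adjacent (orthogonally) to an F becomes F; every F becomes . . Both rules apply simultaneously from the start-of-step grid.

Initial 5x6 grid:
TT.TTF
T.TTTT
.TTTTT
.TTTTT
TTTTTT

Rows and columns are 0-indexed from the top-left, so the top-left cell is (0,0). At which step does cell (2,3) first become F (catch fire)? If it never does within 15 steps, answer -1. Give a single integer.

Step 1: cell (2,3)='T' (+2 fires, +1 burnt)
Step 2: cell (2,3)='T' (+3 fires, +2 burnt)
Step 3: cell (2,3)='T' (+3 fires, +3 burnt)
Step 4: cell (2,3)='F' (+4 fires, +3 burnt)
  -> target ignites at step 4
Step 5: cell (2,3)='.' (+3 fires, +4 burnt)
Step 6: cell (2,3)='.' (+3 fires, +3 burnt)
Step 7: cell (2,3)='.' (+2 fires, +3 burnt)
Step 8: cell (2,3)='.' (+1 fires, +2 burnt)
Step 9: cell (2,3)='.' (+1 fires, +1 burnt)
Step 10: cell (2,3)='.' (+0 fires, +1 burnt)
  fire out at step 10

4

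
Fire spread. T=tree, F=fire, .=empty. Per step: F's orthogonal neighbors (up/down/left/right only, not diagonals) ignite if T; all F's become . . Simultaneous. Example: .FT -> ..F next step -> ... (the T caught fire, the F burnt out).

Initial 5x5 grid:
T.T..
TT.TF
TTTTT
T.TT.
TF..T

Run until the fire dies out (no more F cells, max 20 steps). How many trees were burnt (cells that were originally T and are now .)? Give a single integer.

Answer: 13

Derivation:
Step 1: +3 fires, +2 burnt (F count now 3)
Step 2: +2 fires, +3 burnt (F count now 2)
Step 3: +3 fires, +2 burnt (F count now 3)
Step 4: +3 fires, +3 burnt (F count now 3)
Step 5: +2 fires, +3 burnt (F count now 2)
Step 6: +0 fires, +2 burnt (F count now 0)
Fire out after step 6
Initially T: 15, now '.': 23
Total burnt (originally-T cells now '.'): 13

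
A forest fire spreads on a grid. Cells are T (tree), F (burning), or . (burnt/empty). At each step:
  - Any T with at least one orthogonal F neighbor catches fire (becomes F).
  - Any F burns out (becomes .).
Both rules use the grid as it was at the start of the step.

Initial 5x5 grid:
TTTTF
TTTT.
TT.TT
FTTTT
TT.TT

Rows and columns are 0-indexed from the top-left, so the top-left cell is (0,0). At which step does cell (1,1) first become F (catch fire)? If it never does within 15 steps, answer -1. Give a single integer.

Step 1: cell (1,1)='T' (+4 fires, +2 burnt)
Step 2: cell (1,1)='T' (+6 fires, +4 burnt)
Step 3: cell (1,1)='F' (+6 fires, +6 burnt)
  -> target ignites at step 3
Step 4: cell (1,1)='.' (+3 fires, +6 burnt)
Step 5: cell (1,1)='.' (+1 fires, +3 burnt)
Step 6: cell (1,1)='.' (+0 fires, +1 burnt)
  fire out at step 6

3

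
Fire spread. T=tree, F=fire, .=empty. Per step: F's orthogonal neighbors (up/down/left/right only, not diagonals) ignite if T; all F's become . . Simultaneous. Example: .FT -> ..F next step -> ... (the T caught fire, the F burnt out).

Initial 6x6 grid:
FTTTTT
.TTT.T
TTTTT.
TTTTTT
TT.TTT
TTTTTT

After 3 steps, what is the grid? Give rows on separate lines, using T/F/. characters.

Step 1: 1 trees catch fire, 1 burn out
  .FTTTT
  .TTT.T
  TTTTT.
  TTTTTT
  TT.TTT
  TTTTTT
Step 2: 2 trees catch fire, 1 burn out
  ..FTTT
  .FTT.T
  TTTTT.
  TTTTTT
  TT.TTT
  TTTTTT
Step 3: 3 trees catch fire, 2 burn out
  ...FTT
  ..FT.T
  TFTTT.
  TTTTTT
  TT.TTT
  TTTTTT

...FTT
..FT.T
TFTTT.
TTTTTT
TT.TTT
TTTTTT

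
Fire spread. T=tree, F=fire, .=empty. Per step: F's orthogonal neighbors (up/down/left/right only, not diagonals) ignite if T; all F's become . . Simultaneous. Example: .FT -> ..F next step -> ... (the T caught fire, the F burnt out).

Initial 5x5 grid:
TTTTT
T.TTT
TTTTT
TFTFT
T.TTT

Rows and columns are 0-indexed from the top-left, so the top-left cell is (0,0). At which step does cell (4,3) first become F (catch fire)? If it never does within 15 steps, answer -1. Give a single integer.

Step 1: cell (4,3)='F' (+6 fires, +2 burnt)
  -> target ignites at step 1
Step 2: cell (4,3)='.' (+7 fires, +6 burnt)
Step 3: cell (4,3)='.' (+4 fires, +7 burnt)
Step 4: cell (4,3)='.' (+3 fires, +4 burnt)
Step 5: cell (4,3)='.' (+1 fires, +3 burnt)
Step 6: cell (4,3)='.' (+0 fires, +1 burnt)
  fire out at step 6

1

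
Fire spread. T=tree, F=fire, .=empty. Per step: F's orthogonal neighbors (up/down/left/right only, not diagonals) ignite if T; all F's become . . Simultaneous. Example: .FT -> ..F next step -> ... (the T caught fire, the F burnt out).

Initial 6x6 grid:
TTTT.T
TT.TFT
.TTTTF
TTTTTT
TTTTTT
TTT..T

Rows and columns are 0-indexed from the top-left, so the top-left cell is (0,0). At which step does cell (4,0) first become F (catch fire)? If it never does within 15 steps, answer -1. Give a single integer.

Step 1: cell (4,0)='T' (+4 fires, +2 burnt)
Step 2: cell (4,0)='T' (+5 fires, +4 burnt)
Step 3: cell (4,0)='T' (+5 fires, +5 burnt)
Step 4: cell (4,0)='T' (+4 fires, +5 burnt)
Step 5: cell (4,0)='T' (+4 fires, +4 burnt)
Step 6: cell (4,0)='T' (+4 fires, +4 burnt)
Step 7: cell (4,0)='F' (+2 fires, +4 burnt)
  -> target ignites at step 7
Step 8: cell (4,0)='.' (+1 fires, +2 burnt)
Step 9: cell (4,0)='.' (+0 fires, +1 burnt)
  fire out at step 9

7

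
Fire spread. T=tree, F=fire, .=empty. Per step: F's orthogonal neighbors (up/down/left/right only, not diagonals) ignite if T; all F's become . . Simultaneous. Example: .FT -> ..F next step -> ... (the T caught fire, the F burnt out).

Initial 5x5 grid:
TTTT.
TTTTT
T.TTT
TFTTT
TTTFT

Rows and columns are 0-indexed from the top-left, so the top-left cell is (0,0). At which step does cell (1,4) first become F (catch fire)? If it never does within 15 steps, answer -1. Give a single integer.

Step 1: cell (1,4)='T' (+6 fires, +2 burnt)
Step 2: cell (1,4)='T' (+5 fires, +6 burnt)
Step 3: cell (1,4)='T' (+4 fires, +5 burnt)
Step 4: cell (1,4)='F' (+5 fires, +4 burnt)
  -> target ignites at step 4
Step 5: cell (1,4)='.' (+1 fires, +5 burnt)
Step 6: cell (1,4)='.' (+0 fires, +1 burnt)
  fire out at step 6

4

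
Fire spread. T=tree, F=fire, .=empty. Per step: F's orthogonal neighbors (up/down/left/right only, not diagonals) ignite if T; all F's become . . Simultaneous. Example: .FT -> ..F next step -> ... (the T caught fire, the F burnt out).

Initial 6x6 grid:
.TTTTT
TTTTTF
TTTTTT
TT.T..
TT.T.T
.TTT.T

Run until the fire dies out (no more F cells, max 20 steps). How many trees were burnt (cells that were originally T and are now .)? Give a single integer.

Step 1: +3 fires, +1 burnt (F count now 3)
Step 2: +3 fires, +3 burnt (F count now 3)
Step 3: +3 fires, +3 burnt (F count now 3)
Step 4: +4 fires, +3 burnt (F count now 4)
Step 5: +4 fires, +4 burnt (F count now 4)
Step 6: +3 fires, +4 burnt (F count now 3)
Step 7: +3 fires, +3 burnt (F count now 3)
Step 8: +2 fires, +3 burnt (F count now 2)
Step 9: +0 fires, +2 burnt (F count now 0)
Fire out after step 9
Initially T: 27, now '.': 34
Total burnt (originally-T cells now '.'): 25

Answer: 25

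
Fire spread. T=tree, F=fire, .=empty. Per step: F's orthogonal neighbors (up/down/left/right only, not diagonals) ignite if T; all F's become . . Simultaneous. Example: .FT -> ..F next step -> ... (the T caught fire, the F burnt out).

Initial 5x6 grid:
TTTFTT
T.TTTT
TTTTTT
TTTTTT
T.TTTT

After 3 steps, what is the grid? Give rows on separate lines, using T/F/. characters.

Step 1: 3 trees catch fire, 1 burn out
  TTF.FT
  T.TFTT
  TTTTTT
  TTTTTT
  T.TTTT
Step 2: 5 trees catch fire, 3 burn out
  TF...F
  T.F.FT
  TTTFTT
  TTTTTT
  T.TTTT
Step 3: 5 trees catch fire, 5 burn out
  F.....
  T....F
  TTF.FT
  TTTFTT
  T.TTTT

F.....
T....F
TTF.FT
TTTFTT
T.TTTT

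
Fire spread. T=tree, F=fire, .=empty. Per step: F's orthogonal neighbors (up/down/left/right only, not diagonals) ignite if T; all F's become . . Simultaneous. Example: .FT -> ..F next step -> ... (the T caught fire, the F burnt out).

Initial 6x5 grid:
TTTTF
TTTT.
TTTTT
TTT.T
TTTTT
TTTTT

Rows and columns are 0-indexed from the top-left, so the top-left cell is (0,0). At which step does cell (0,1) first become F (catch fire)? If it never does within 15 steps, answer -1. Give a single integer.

Step 1: cell (0,1)='T' (+1 fires, +1 burnt)
Step 2: cell (0,1)='T' (+2 fires, +1 burnt)
Step 3: cell (0,1)='F' (+3 fires, +2 burnt)
  -> target ignites at step 3
Step 4: cell (0,1)='.' (+4 fires, +3 burnt)
Step 5: cell (0,1)='.' (+4 fires, +4 burnt)
Step 6: cell (0,1)='.' (+4 fires, +4 burnt)
Step 7: cell (0,1)='.' (+5 fires, +4 burnt)
Step 8: cell (0,1)='.' (+3 fires, +5 burnt)
Step 9: cell (0,1)='.' (+1 fires, +3 burnt)
Step 10: cell (0,1)='.' (+0 fires, +1 burnt)
  fire out at step 10

3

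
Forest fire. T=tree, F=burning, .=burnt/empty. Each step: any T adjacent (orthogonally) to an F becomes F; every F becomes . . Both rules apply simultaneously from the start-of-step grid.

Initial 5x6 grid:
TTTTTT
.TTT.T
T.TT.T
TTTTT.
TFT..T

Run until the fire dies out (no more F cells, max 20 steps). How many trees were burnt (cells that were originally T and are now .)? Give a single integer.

Step 1: +3 fires, +1 burnt (F count now 3)
Step 2: +2 fires, +3 burnt (F count now 2)
Step 3: +3 fires, +2 burnt (F count now 3)
Step 4: +3 fires, +3 burnt (F count now 3)
Step 5: +3 fires, +3 burnt (F count now 3)
Step 6: +2 fires, +3 burnt (F count now 2)
Step 7: +2 fires, +2 burnt (F count now 2)
Step 8: +1 fires, +2 burnt (F count now 1)
Step 9: +1 fires, +1 burnt (F count now 1)
Step 10: +1 fires, +1 burnt (F count now 1)
Step 11: +0 fires, +1 burnt (F count now 0)
Fire out after step 11
Initially T: 22, now '.': 29
Total burnt (originally-T cells now '.'): 21

Answer: 21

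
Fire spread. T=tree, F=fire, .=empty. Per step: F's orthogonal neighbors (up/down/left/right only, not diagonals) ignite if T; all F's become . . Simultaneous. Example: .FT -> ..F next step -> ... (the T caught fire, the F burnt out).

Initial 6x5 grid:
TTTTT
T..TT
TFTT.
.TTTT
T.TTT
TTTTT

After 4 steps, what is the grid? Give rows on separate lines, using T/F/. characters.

Step 1: 3 trees catch fire, 1 burn out
  TTTTT
  T..TT
  F.FT.
  .FTTT
  T.TTT
  TTTTT
Step 2: 3 trees catch fire, 3 burn out
  TTTTT
  F..TT
  ...F.
  ..FTT
  T.TTT
  TTTTT
Step 3: 4 trees catch fire, 3 burn out
  FTTTT
  ...FT
  .....
  ...FT
  T.FTT
  TTTTT
Step 4: 6 trees catch fire, 4 burn out
  .FTFT
  ....F
  .....
  ....F
  T..FT
  TTFTT

.FTFT
....F
.....
....F
T..FT
TTFTT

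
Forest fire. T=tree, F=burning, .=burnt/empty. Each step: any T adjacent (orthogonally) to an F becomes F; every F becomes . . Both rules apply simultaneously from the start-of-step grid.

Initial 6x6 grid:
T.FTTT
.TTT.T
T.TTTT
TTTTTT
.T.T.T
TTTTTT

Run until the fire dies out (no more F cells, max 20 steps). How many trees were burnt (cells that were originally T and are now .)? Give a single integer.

Answer: 27

Derivation:
Step 1: +2 fires, +1 burnt (F count now 2)
Step 2: +4 fires, +2 burnt (F count now 4)
Step 3: +3 fires, +4 burnt (F count now 3)
Step 4: +4 fires, +3 burnt (F count now 4)
Step 5: +5 fires, +4 burnt (F count now 5)
Step 6: +4 fires, +5 burnt (F count now 4)
Step 7: +4 fires, +4 burnt (F count now 4)
Step 8: +1 fires, +4 burnt (F count now 1)
Step 9: +0 fires, +1 burnt (F count now 0)
Fire out after step 9
Initially T: 28, now '.': 35
Total burnt (originally-T cells now '.'): 27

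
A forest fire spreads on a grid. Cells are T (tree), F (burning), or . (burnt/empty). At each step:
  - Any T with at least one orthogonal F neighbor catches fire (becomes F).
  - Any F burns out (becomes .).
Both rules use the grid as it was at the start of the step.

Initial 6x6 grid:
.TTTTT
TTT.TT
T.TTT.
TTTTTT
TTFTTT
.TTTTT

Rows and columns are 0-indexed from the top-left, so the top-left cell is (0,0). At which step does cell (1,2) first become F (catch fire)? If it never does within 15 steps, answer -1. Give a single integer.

Step 1: cell (1,2)='T' (+4 fires, +1 burnt)
Step 2: cell (1,2)='T' (+7 fires, +4 burnt)
Step 3: cell (1,2)='F' (+6 fires, +7 burnt)
  -> target ignites at step 3
Step 4: cell (1,2)='.' (+6 fires, +6 burnt)
Step 5: cell (1,2)='.' (+4 fires, +6 burnt)
Step 6: cell (1,2)='.' (+2 fires, +4 burnt)
Step 7: cell (1,2)='.' (+1 fires, +2 burnt)
Step 8: cell (1,2)='.' (+0 fires, +1 burnt)
  fire out at step 8

3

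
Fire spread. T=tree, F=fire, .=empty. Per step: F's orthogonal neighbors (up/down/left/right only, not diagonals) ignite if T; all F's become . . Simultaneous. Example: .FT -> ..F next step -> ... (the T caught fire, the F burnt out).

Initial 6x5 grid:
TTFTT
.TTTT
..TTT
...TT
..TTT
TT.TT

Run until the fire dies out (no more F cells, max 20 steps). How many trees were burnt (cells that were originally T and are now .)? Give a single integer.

Answer: 18

Derivation:
Step 1: +3 fires, +1 burnt (F count now 3)
Step 2: +5 fires, +3 burnt (F count now 5)
Step 3: +2 fires, +5 burnt (F count now 2)
Step 4: +2 fires, +2 burnt (F count now 2)
Step 5: +2 fires, +2 burnt (F count now 2)
Step 6: +3 fires, +2 burnt (F count now 3)
Step 7: +1 fires, +3 burnt (F count now 1)
Step 8: +0 fires, +1 burnt (F count now 0)
Fire out after step 8
Initially T: 20, now '.': 28
Total burnt (originally-T cells now '.'): 18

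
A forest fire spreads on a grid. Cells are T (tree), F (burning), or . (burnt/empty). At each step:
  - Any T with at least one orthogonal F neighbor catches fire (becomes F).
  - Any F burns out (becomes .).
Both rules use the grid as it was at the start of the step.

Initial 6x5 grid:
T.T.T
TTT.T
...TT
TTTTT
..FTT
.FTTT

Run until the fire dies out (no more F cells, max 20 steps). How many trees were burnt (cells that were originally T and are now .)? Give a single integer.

Step 1: +3 fires, +2 burnt (F count now 3)
Step 2: +4 fires, +3 burnt (F count now 4)
Step 3: +4 fires, +4 burnt (F count now 4)
Step 4: +1 fires, +4 burnt (F count now 1)
Step 5: +1 fires, +1 burnt (F count now 1)
Step 6: +1 fires, +1 burnt (F count now 1)
Step 7: +0 fires, +1 burnt (F count now 0)
Fire out after step 7
Initially T: 19, now '.': 25
Total burnt (originally-T cells now '.'): 14

Answer: 14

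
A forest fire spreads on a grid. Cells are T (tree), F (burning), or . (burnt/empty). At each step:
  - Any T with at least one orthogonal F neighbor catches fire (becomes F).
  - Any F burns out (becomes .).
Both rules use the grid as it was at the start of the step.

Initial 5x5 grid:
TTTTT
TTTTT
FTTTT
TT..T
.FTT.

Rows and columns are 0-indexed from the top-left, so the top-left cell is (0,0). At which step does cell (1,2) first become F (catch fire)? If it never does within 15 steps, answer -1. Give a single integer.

Step 1: cell (1,2)='T' (+5 fires, +2 burnt)
Step 2: cell (1,2)='T' (+4 fires, +5 burnt)
Step 3: cell (1,2)='F' (+3 fires, +4 burnt)
  -> target ignites at step 3
Step 4: cell (1,2)='.' (+3 fires, +3 burnt)
Step 5: cell (1,2)='.' (+3 fires, +3 burnt)
Step 6: cell (1,2)='.' (+1 fires, +3 burnt)
Step 7: cell (1,2)='.' (+0 fires, +1 burnt)
  fire out at step 7

3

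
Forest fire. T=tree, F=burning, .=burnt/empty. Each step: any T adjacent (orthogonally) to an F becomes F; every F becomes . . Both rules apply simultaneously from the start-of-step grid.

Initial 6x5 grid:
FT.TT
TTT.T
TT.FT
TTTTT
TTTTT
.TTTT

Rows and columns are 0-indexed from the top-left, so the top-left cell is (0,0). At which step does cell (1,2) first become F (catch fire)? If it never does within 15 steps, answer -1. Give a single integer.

Step 1: cell (1,2)='T' (+4 fires, +2 burnt)
Step 2: cell (1,2)='T' (+6 fires, +4 burnt)
Step 3: cell (1,2)='F' (+8 fires, +6 burnt)
  -> target ignites at step 3
Step 4: cell (1,2)='.' (+5 fires, +8 burnt)
Step 5: cell (1,2)='.' (+1 fires, +5 burnt)
Step 6: cell (1,2)='.' (+0 fires, +1 burnt)
  fire out at step 6

3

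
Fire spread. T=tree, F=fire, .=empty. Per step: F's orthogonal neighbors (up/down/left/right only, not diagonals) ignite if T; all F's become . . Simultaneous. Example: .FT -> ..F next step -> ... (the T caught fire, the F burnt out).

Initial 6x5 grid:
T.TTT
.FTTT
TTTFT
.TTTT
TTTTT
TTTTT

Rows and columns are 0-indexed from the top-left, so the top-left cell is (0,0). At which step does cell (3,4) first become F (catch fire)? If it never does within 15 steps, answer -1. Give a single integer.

Step 1: cell (3,4)='T' (+6 fires, +2 burnt)
Step 2: cell (3,4)='F' (+8 fires, +6 burnt)
  -> target ignites at step 2
Step 3: cell (3,4)='.' (+5 fires, +8 burnt)
Step 4: cell (3,4)='.' (+4 fires, +5 burnt)
Step 5: cell (3,4)='.' (+1 fires, +4 burnt)
Step 6: cell (3,4)='.' (+0 fires, +1 burnt)
  fire out at step 6

2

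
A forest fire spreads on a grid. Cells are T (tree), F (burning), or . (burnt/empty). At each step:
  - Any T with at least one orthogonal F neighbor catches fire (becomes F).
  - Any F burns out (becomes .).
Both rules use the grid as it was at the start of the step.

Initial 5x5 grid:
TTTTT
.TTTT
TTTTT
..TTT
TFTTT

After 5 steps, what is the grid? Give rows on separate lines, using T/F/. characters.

Step 1: 2 trees catch fire, 1 burn out
  TTTTT
  .TTTT
  TTTTT
  ..TTT
  F.FTT
Step 2: 2 trees catch fire, 2 burn out
  TTTTT
  .TTTT
  TTTTT
  ..FTT
  ...FT
Step 3: 3 trees catch fire, 2 burn out
  TTTTT
  .TTTT
  TTFTT
  ...FT
  ....F
Step 4: 4 trees catch fire, 3 burn out
  TTTTT
  .TFTT
  TF.FT
  ....F
  .....
Step 5: 5 trees catch fire, 4 burn out
  TTFTT
  .F.FT
  F...F
  .....
  .....

TTFTT
.F.FT
F...F
.....
.....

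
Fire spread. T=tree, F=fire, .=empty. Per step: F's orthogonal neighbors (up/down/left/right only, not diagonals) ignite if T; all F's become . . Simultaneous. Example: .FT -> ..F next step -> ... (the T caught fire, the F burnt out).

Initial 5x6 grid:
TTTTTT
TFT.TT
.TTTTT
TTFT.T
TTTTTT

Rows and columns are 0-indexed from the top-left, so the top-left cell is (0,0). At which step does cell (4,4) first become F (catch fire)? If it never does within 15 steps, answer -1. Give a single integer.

Step 1: cell (4,4)='T' (+8 fires, +2 burnt)
Step 2: cell (4,4)='T' (+6 fires, +8 burnt)
Step 3: cell (4,4)='F' (+4 fires, +6 burnt)
  -> target ignites at step 3
Step 4: cell (4,4)='.' (+4 fires, +4 burnt)
Step 5: cell (4,4)='.' (+3 fires, +4 burnt)
Step 6: cell (4,4)='.' (+0 fires, +3 burnt)
  fire out at step 6

3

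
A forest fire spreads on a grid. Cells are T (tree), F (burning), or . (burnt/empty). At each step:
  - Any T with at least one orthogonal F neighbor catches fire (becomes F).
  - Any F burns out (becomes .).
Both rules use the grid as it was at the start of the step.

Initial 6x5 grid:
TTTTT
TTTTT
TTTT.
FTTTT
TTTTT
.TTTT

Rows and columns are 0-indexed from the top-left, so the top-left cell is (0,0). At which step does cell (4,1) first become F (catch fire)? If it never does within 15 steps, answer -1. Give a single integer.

Step 1: cell (4,1)='T' (+3 fires, +1 burnt)
Step 2: cell (4,1)='F' (+4 fires, +3 burnt)
  -> target ignites at step 2
Step 3: cell (4,1)='.' (+6 fires, +4 burnt)
Step 4: cell (4,1)='.' (+6 fires, +6 burnt)
Step 5: cell (4,1)='.' (+4 fires, +6 burnt)
Step 6: cell (4,1)='.' (+3 fires, +4 burnt)
Step 7: cell (4,1)='.' (+1 fires, +3 burnt)
Step 8: cell (4,1)='.' (+0 fires, +1 burnt)
  fire out at step 8

2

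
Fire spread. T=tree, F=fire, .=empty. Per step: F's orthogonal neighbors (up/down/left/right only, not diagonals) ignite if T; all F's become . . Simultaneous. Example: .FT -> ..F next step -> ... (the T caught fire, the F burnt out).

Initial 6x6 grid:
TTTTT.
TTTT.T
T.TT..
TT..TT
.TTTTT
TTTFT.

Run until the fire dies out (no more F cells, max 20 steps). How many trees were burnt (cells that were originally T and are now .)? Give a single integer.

Step 1: +3 fires, +1 burnt (F count now 3)
Step 2: +3 fires, +3 burnt (F count now 3)
Step 3: +4 fires, +3 burnt (F count now 4)
Step 4: +2 fires, +4 burnt (F count now 2)
Step 5: +1 fires, +2 burnt (F count now 1)
Step 6: +1 fires, +1 burnt (F count now 1)
Step 7: +1 fires, +1 burnt (F count now 1)
Step 8: +2 fires, +1 burnt (F count now 2)
Step 9: +2 fires, +2 burnt (F count now 2)
Step 10: +3 fires, +2 burnt (F count now 3)
Step 11: +2 fires, +3 burnt (F count now 2)
Step 12: +1 fires, +2 burnt (F count now 1)
Step 13: +0 fires, +1 burnt (F count now 0)
Fire out after step 13
Initially T: 26, now '.': 35
Total burnt (originally-T cells now '.'): 25

Answer: 25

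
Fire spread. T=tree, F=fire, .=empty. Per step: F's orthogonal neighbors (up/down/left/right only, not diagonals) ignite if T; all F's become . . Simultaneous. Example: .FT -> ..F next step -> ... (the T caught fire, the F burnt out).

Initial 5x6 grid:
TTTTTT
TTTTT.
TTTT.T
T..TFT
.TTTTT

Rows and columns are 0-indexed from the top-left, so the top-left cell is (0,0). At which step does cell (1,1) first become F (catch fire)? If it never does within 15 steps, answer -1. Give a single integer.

Step 1: cell (1,1)='T' (+3 fires, +1 burnt)
Step 2: cell (1,1)='T' (+4 fires, +3 burnt)
Step 3: cell (1,1)='T' (+3 fires, +4 burnt)
Step 4: cell (1,1)='T' (+5 fires, +3 burnt)
Step 5: cell (1,1)='F' (+4 fires, +5 burnt)
  -> target ignites at step 5
Step 6: cell (1,1)='.' (+4 fires, +4 burnt)
Step 7: cell (1,1)='.' (+1 fires, +4 burnt)
Step 8: cell (1,1)='.' (+0 fires, +1 burnt)
  fire out at step 8

5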